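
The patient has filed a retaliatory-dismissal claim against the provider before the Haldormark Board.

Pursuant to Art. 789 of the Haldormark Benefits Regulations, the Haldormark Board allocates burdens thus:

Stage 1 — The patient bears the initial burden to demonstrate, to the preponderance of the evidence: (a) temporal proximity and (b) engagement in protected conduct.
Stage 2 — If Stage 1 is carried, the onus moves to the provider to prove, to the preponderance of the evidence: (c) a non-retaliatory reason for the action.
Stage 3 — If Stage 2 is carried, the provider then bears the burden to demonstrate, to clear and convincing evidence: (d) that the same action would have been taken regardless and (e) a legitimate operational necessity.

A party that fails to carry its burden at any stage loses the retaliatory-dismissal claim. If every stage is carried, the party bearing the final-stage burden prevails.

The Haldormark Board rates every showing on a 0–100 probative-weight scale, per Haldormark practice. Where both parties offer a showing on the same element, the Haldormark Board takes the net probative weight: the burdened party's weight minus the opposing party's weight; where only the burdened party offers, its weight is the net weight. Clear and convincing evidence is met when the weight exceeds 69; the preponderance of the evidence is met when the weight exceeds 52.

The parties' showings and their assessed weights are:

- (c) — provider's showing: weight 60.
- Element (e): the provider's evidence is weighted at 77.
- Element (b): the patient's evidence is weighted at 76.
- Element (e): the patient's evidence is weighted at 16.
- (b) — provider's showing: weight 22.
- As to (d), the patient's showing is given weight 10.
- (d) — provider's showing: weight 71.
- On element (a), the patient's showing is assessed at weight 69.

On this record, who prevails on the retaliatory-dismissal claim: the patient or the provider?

Stage 1 (patient, the preponderance of the evidence, weight exceeds 52): (a) 69 > 52 — meets; (b) net 76−22=54 > 52 — meets.
  Stage 1 carried; the burden shifts to the provider.
Stage 2 (provider, the preponderance of the evidence, weight exceeds 52): (c) 60 > 52 — meets.
  Stage 2 is satisfied; the provider continues to bear the burden.
Stage 3 (provider, clear and convincing evidence, weight exceeds 69): (d) net 71−10=61 ≤ 69 — fails; (e) net 77−16=61 ≤ 69 — fails.
  The provider does not carry Stage 3.
So the patient prevails.

patient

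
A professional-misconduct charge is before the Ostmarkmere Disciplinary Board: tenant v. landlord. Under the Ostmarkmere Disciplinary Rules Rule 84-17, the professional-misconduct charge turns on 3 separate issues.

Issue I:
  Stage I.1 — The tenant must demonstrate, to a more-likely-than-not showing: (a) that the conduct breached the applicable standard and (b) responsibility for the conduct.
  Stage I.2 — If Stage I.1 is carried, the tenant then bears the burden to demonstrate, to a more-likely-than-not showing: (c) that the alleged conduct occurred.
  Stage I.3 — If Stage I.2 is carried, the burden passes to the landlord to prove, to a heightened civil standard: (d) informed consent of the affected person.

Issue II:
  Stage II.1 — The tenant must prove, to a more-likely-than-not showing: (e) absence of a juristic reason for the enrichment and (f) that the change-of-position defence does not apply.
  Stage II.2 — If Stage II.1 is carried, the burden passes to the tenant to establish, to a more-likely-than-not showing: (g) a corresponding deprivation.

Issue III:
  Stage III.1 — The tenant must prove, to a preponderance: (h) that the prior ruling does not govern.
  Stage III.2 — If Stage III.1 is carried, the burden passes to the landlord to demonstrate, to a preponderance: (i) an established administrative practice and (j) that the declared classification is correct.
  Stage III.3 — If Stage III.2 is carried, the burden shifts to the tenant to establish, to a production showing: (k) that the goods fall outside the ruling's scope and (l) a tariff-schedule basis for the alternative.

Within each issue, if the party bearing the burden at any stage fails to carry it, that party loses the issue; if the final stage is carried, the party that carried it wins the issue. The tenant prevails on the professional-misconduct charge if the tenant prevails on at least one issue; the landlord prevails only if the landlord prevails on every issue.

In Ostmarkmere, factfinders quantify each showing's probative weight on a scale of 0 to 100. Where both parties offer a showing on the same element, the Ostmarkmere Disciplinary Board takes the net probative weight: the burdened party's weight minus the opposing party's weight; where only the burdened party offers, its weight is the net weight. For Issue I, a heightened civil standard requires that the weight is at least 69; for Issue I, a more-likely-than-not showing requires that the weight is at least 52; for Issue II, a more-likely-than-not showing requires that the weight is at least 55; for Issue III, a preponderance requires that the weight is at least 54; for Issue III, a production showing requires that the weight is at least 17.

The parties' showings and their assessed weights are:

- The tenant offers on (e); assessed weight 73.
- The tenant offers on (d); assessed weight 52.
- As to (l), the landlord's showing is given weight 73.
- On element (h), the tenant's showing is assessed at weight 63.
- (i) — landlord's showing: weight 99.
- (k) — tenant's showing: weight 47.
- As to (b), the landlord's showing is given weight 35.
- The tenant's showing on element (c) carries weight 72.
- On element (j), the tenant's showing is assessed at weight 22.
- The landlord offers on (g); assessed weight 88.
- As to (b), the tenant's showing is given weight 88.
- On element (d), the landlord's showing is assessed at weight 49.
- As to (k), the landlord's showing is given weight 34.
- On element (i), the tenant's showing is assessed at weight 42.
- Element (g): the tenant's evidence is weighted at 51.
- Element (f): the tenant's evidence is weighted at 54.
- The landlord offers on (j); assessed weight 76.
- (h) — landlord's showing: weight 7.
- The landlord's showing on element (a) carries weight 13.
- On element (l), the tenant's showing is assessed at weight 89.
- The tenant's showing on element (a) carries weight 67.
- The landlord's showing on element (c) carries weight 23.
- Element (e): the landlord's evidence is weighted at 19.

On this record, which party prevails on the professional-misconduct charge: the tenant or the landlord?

landlord

— Issue I —
Stage I.1 — burden on tenant; standard: a more-likely-than-not showing (weight is at least 52).
    (a): 67 − 13 = 54 ≥ 52 [met]
    (b): 88 − 35 = 53 ≥ 52 [met]
  All elements met. The tenant retains the burden for Stage I.2.
Stage I.2 — burden on tenant; standard: a more-likely-than-not showing (weight is at least 52).
    (c): 72 − 23 = 49 < 52 [not met]
  Stage I.2 not carried; the tenant fails its burden.
The analysis ends at Stage I.2; the landlord prevails on this issue.
— Issue II —
Stage II.1 — burden on tenant; standard: a more-likely-than-not showing (weight is at least 55).
    (e): 73 − 19 = 54 < 55 [not met]
    (f): 54 < 55 [not met]
  Stage II.1 not carried; the tenant fails its burden.
The analysis ends at Stage II.1; the landlord prevails on this issue.
— Issue III —
Stage III.1 — burden on tenant; standard: a preponderance (weight is at least 54).
    (h): 63 − 7 = 56 ≥ 54 [met]
  The tenant carries Stage III.1; the landlord now bears the burden.
Stage III.2 — burden on landlord; standard: a preponderance (weight is at least 54).
    (i): 99 − 42 = 57 ≥ 54 [met]
    (j): 76 − 22 = 54 ≥ 54 [met]
  The landlord carries Stage III.2; the tenant now bears the burden.
Stage III.3 — burden on tenant; standard: a production showing (weight is at least 17).
    (k): 47 − 34 = 13 < 17 [not met]
    (l): 89 − 73 = 16 < 17 [not met]
  The tenant does not carry Stage III.3.
The analysis ends at Stage III.3; the landlord prevails on this issue.
Per-issue: Issue I → landlord; Issue II → landlord; Issue III → landlord. The tenant must prevail on at least one issue; overall, the landlord prevails.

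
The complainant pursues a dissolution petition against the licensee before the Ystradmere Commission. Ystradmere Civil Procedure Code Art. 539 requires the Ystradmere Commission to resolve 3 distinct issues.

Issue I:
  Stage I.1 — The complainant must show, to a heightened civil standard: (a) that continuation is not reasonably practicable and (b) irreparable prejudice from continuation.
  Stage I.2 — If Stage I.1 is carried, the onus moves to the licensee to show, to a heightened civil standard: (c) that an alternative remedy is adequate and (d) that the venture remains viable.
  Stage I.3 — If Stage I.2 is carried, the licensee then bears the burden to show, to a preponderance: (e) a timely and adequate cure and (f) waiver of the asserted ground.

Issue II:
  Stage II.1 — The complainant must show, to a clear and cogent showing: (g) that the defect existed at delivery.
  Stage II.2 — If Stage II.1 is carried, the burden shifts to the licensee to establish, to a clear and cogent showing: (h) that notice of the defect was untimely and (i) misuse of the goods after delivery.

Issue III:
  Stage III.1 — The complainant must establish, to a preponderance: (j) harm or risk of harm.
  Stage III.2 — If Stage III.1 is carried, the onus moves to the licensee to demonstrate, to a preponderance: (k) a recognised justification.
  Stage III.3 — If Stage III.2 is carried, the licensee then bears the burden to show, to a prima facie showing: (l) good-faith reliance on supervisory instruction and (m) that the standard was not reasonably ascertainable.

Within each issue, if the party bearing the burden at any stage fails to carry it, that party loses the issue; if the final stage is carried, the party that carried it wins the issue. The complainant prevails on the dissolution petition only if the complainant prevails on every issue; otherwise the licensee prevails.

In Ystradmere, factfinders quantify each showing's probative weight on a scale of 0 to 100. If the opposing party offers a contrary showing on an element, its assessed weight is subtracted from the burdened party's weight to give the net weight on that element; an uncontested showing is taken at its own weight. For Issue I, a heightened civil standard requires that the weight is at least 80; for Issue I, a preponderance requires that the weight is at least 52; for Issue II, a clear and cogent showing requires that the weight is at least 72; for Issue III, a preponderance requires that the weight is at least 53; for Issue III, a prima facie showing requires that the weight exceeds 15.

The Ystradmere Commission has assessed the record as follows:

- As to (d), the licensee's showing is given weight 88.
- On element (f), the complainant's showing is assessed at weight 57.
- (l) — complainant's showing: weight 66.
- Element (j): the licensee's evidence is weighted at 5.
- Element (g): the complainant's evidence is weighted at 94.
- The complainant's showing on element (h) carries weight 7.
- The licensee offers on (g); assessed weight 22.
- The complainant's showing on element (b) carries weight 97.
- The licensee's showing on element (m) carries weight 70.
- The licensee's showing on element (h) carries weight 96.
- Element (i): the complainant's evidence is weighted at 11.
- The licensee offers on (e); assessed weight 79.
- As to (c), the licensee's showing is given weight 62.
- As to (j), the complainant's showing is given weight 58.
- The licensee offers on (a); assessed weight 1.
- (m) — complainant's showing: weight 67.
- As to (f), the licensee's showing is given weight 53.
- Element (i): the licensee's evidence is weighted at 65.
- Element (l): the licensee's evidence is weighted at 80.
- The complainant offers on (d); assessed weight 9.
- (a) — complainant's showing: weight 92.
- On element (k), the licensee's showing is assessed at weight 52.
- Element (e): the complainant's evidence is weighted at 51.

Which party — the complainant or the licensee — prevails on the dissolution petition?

complainant

— Issue I —
At Stage I.1 the complainant must meet a heightened civil standard (weight is at least 80): on (a) the weight is 92 less the opposing 1 gives net 91, ≥ 80, so (a) meets the standard; on (b) the weight is 97, which does reach 80, so (b) meets the standard.
  Stage I.1 carried; the burden shifts to the licensee.
At Stage I.2 the licensee must meet a heightened civil standard (weight is at least 80): on (c) the weight is 62, < 80, so (c) does not meet the standard; on (d) the weight is 88 less the opposing 9 gives net 79, < 80, so (d) does not meet the standard.
  Stage I.2 not carried; the licensee fails its burden.
The complainant prevails on this issue.
— Issue II —
Stage II.1 — burden on complainant; standard: a clear and cogent showing (weight is at least 72).
    (g): 94 − 22 = 72 ≥ 72 [met]
  The complainant carries Stage II.1; the licensee now bears the burden.
Stage II.2 — burden on licensee; standard: a clear and cogent showing (weight is at least 72).
    (h): 96 − 7 = 89 ≥ 72 [met]
    (i): 65 − 11 = 54 < 72 [not met]
  The licensee does not carry Stage II.2.
The analysis ends at Stage II.2; the complainant prevails on this issue.
— Issue III —
Stage III.1 — burden on complainant; standard: a preponderance (weight is at least 53).
    (j): 58 − 5 = 53 ≥ 53 [met]
  The complainant carries Stage III.1; the licensee now bears the burden.
Stage III.2 — burden on licensee; standard: a preponderance (weight is at least 53).
    (k): 52 < 53 [not met]
  The licensee does not carry Stage III.2.
The analysis ends at Stage III.2; the complainant prevails on this issue.
Per-issue: Issue I → complainant; Issue II → complainant; Issue III → complainant. The complainant must prevail on every issue; overall, the complainant prevails.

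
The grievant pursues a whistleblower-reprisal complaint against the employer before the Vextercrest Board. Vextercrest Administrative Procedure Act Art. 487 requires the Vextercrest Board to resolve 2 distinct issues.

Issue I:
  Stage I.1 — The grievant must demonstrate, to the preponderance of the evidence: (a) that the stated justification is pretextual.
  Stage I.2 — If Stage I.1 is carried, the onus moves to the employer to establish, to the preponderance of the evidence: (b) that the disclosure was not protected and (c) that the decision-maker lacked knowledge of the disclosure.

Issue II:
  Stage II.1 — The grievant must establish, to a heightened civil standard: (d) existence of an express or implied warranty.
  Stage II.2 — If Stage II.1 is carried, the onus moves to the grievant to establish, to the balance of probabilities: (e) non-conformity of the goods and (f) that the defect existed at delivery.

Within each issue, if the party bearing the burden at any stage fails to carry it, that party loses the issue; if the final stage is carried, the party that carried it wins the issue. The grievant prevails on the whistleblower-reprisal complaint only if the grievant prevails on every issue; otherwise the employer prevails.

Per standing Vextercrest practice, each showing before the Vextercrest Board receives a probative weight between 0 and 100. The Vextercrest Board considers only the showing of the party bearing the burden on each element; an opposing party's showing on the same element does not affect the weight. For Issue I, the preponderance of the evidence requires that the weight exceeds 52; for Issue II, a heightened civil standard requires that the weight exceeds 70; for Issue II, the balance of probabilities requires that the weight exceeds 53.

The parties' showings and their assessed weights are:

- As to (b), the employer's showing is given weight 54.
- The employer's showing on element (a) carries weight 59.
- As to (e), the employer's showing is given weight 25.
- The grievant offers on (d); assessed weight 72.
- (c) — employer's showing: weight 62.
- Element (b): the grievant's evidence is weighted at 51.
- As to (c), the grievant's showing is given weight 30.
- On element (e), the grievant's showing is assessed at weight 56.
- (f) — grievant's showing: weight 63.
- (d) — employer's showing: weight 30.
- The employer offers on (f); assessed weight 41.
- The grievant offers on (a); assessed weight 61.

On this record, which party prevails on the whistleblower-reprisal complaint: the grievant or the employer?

employer

— Issue I —
At Stage I.1 the grievant must meet the preponderance of the evidence (weight exceeds 52): on (a) the weight is 61 (the employer's 59 is given no effect), which does exceed 52, so (a) meets the standard.
  All elements met. The burden passes to the employer.
At Stage I.2 the employer must meet the preponderance of the evidence (weight exceeds 52): on (b) the weight is 54 (the grievant's 51 is given no effect), > 52, so (b) meets the standard; on (c) the weight is 62 (the grievant's 30 is given no effect), > 52, so (c) meets the standard.
  Stage I.2 carried; the final stage is satisfied.
With every stage satisfied, the employer prevails on this issue.
— Issue II —
At Stage II.1 the grievant must meet a heightened civil standard (weight exceeds 70): on (d) the weight is 72 (the employer's 30 is given no effect), > 70, so (d) meets the standard.
  All elements met. The grievant retains the burden for Stage II.2.
At Stage II.2 the grievant must meet the balance of probabilities (weight exceeds 53): on (e) the weight is 56 (the employer's 25 is given no effect), which does exceed 53, so (e) meets the standard; on (f) the weight is 63 (the employer's 41 is given no effect), which does exceed 53, so (f) meets the standard.
  Stage II.2 carried; the final stage is satisfied.
With every stage satisfied, the grievant prevails on this issue.
Per-issue: Issue I → employer; Issue II → grievant. The grievant must prevail on every issue; overall, the employer prevails.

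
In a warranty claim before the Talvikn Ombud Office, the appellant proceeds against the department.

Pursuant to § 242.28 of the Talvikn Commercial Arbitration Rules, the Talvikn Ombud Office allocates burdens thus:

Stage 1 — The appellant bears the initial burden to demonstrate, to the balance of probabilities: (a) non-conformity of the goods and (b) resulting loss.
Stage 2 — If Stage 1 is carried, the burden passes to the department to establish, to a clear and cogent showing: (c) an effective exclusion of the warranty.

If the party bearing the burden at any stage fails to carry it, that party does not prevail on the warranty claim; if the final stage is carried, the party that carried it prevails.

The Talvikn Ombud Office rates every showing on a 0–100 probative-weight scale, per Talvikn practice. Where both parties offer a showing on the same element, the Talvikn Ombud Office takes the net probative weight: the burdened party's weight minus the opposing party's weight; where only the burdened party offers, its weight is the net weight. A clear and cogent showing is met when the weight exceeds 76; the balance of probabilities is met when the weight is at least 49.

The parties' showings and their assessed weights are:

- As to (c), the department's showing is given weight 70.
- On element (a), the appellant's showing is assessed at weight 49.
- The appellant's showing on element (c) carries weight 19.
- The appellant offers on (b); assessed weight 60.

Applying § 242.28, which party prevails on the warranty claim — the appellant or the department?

At Stage 1 the appellant must meet the balance of probabilities (weight is at least 49): on (a) the weight is 49, which does reach 49, so (a) meets the standard; on (b) the weight is 60, which does reach 49, so (b) meets the standard.
  The appellant carries Stage 1; the department now bears the burden.
At Stage 2 the department must meet a clear and cogent showing (weight exceeds 76): on (c) the weight is 70 less the opposing 19 gives net 51, ≤ 76, so (c) does not meet the standard.
  Not every element is met, so the department fails to carry Stage 2.
The analysis ends at Stage 2; the appellant prevails.

appellant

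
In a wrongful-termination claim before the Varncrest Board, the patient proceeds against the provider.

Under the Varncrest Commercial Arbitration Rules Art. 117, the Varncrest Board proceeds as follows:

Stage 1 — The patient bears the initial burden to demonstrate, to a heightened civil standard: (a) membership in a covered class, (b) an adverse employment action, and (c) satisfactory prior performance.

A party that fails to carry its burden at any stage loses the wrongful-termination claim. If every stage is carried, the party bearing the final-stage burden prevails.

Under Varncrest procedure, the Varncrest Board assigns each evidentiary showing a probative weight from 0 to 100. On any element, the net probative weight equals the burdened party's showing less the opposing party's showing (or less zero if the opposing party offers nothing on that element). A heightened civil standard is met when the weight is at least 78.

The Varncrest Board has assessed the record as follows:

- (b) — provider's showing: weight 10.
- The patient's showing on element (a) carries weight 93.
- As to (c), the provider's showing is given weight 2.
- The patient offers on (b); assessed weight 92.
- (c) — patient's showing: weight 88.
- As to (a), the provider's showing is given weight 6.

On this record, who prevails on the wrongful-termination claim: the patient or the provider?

Stage 1 (patient, a heightened civil standard, weight is at least 78): (a) net 93−6=87 ≥ 78 — meets; (b) net 92−10=82 ≥ 78 — meets; (c) net 88−2=86 ≥ 78 — meets.
  Stage 1 carried; the final stage is satisfied.
All stages carried — the patient prevails.

patient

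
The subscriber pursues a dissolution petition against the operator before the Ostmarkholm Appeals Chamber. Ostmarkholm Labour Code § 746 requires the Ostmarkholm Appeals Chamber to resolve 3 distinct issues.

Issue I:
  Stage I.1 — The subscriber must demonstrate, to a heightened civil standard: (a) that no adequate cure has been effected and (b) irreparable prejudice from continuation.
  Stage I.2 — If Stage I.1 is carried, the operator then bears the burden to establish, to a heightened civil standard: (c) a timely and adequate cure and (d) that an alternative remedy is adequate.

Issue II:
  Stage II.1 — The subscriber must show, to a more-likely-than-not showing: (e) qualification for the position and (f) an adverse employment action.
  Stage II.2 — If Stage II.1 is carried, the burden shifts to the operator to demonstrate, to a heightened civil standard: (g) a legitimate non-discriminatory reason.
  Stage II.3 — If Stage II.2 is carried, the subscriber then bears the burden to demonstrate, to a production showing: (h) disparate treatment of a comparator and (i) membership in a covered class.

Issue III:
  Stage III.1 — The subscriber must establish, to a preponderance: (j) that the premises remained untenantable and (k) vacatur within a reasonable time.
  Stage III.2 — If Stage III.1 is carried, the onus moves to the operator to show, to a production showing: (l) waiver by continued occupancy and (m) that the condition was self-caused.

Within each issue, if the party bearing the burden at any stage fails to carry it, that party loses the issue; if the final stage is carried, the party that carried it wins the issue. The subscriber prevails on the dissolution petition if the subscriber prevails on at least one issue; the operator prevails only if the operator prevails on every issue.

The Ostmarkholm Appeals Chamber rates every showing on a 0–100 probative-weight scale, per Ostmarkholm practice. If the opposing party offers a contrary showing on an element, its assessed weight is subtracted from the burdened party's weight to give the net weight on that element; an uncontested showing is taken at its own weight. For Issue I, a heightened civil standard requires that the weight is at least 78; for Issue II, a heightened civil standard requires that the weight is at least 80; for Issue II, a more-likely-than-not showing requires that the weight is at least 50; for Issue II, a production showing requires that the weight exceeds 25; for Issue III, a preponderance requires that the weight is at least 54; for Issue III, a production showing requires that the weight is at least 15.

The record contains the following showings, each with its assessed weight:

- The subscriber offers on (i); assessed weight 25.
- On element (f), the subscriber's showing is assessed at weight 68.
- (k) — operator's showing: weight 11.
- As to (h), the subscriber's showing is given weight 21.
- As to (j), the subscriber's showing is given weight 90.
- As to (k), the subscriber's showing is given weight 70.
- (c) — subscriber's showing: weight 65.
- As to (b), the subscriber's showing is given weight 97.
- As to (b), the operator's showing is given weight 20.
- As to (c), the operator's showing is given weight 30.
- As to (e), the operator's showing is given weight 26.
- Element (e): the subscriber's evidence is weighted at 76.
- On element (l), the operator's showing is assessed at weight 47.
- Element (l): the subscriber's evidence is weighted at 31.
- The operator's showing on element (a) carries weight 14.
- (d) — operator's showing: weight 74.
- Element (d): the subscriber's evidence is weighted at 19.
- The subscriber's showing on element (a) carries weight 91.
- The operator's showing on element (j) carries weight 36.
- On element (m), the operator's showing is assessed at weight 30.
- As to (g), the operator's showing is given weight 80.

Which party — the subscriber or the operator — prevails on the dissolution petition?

— Issue I —
At Stage I.1 the subscriber must meet a heightened civil standard (weight is at least 78): on (a) the weight is 91 less the opposing 14 gives net 77, which does not reach 78, so (a) does not meet the standard; on (b) the weight is 97 less the opposing 20 gives net 77, which does not reach 78, so (b) does not meet the standard.
  Not every element is met, so the subscriber fails to carry Stage I.1.
The analysis ends at Stage I.1; the operator prevails on this issue.
— Issue II —
Stage II.1 — burden on subscriber; standard: a more-likely-than-not showing (weight is at least 50).
    (e): 76 − 26 = 50 ≥ 50 [met]
    (f): 68 ≥ 50 [met]
  The subscriber carries Stage II.1; the operator now bears the burden.
Stage II.2 — burden on operator; standard: a heightened civil standard (weight is at least 80).
    (g): 80 ≥ 80 [met]
  Stage II.2 is satisfied; the onus moves to the subscriber.
Stage II.3 — burden on subscriber; standard: a production showing (weight exceeds 25).
    (h): 21 ≤ 25 [not met]
    (i): 25 ≤ 25 [not met]
  The subscriber does not carry Stage II.3.
The operator prevails on this issue.
— Issue III —
Stage III.1 — burden on subscriber; standard: a preponderance (weight is at least 54).
    (j): 90 − 36 = 54 ≥ 54 [met]
    (k): 70 − 11 = 59 ≥ 54 [met]
  The subscriber carries Stage III.1; the operator now bears the burden.
Stage III.2 — burden on operator; standard: a production showing (weight is at least 15).
    (l): 47 − 31 = 16 ≥ 15 [met]
    (m): 30 ≥ 15 [met]
  The operator carries the last stage.
Every stage carried; the operator prevails on this issue.
Per-issue: Issue I → operator; Issue II → operator; Issue III → operator. The subscriber must prevail on at least one issue; overall, the operator prevails.

operator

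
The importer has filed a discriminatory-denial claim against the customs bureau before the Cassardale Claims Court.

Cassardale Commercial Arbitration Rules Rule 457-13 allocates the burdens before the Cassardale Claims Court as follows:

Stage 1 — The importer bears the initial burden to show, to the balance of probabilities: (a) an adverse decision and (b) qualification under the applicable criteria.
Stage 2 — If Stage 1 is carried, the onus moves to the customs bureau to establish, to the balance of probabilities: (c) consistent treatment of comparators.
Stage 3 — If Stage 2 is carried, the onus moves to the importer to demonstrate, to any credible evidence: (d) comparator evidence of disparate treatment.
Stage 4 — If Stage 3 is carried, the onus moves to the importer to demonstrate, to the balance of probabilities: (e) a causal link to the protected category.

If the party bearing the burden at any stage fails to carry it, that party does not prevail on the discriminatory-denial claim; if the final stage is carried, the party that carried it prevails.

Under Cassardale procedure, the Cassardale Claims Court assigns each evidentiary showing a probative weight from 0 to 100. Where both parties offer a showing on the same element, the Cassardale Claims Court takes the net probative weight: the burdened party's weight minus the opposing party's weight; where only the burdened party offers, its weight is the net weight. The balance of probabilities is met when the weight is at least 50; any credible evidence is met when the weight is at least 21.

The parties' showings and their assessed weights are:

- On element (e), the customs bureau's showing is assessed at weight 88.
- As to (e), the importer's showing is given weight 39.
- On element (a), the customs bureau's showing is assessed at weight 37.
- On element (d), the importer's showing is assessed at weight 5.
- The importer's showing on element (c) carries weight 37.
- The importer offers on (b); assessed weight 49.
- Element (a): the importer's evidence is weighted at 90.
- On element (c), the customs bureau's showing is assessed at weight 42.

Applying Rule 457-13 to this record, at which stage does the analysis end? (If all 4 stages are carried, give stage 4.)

stage 1

At Stage 1 the importer must meet the balance of probabilities (weight is at least 50): on (a) the weight is 90 less the opposing 37 gives net 53, which does reach 50, so (a) meets the standard; on (b) the weight is 49, < 50, so (b) does not meet the standard.
  The importer does not carry Stage 1.
The customs bureau prevails.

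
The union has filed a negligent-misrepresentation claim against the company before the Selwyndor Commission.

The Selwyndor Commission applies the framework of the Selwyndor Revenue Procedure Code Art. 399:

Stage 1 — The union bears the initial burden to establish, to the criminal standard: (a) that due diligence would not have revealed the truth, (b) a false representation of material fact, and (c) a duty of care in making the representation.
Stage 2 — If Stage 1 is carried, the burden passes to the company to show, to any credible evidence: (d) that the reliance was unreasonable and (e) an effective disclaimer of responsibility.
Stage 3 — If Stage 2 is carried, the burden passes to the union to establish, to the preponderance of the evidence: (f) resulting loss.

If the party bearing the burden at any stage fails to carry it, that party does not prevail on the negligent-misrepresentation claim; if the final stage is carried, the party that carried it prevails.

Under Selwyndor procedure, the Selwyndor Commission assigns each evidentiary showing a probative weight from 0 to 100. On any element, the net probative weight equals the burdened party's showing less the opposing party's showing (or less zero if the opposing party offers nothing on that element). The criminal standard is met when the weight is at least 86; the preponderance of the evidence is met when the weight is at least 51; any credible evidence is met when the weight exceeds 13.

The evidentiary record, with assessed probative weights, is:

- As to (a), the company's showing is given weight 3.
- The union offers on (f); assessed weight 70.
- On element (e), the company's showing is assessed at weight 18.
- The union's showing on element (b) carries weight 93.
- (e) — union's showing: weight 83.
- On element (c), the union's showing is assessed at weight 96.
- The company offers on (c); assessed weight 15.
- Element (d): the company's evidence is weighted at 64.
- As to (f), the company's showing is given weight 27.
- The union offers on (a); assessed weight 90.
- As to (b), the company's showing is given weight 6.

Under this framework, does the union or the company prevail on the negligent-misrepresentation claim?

Stage 1 (union, the criminal standard, weight is at least 86): (a) net 90−3=87 ≥ 86 — meets; (b) net 93−6=87 ≥ 86 — meets; (c) net 96−15=81 < 86 — fails.
  Not every element is met, so the union fails to carry Stage 1.
So the company prevails.

company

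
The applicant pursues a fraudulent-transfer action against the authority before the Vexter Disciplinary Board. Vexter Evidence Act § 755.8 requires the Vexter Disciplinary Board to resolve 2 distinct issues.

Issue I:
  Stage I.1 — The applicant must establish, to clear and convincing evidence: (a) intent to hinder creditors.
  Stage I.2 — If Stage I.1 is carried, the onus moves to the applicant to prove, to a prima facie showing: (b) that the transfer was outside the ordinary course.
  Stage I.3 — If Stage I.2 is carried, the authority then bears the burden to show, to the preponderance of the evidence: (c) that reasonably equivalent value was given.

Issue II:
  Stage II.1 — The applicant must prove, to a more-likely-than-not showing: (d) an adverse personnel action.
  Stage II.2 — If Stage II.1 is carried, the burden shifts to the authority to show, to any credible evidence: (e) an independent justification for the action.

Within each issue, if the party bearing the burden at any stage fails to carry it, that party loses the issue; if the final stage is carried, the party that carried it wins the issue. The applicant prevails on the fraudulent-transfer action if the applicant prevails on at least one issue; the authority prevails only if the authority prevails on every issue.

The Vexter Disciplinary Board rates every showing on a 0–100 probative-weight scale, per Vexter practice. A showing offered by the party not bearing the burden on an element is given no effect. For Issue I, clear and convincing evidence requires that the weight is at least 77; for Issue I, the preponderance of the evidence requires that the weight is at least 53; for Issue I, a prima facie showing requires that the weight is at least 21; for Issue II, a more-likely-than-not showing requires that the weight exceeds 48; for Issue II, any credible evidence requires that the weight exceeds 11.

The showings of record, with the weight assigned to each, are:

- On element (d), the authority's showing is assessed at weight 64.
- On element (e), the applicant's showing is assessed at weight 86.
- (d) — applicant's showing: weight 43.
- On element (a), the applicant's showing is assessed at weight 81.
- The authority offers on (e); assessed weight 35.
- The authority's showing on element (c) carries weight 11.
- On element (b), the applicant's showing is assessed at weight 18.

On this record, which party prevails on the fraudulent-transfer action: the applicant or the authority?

authority

— Issue I —
At Stage I.1 the applicant must meet clear and convincing evidence (weight is at least 77): on (a) the weight is 81, ≥ 77, so (a) meets the standard.
  All elements met. The applicant retains the burden for Stage I.2.
At Stage I.2 the applicant must meet a prima facie showing (weight is at least 21): on (b) the weight is 18, which does not reach 21, so (b) does not meet the standard.
  Stage I.2 not carried; the applicant fails its burden.
So the authority prevails on this issue.
— Issue II —
At Stage II.1 the applicant must meet a more-likely-than-not showing (weight exceeds 48): on (d) the weight is 43 (the authority's 64 is given no effect), ≤ 48, so (d) does not meet the standard.
  Stage II.1 not carried; the applicant fails its burden.
The authority prevails on this issue.
Per-issue: Issue I → authority; Issue II → authority. The applicant must prevail on at least one issue; overall, the authority prevails.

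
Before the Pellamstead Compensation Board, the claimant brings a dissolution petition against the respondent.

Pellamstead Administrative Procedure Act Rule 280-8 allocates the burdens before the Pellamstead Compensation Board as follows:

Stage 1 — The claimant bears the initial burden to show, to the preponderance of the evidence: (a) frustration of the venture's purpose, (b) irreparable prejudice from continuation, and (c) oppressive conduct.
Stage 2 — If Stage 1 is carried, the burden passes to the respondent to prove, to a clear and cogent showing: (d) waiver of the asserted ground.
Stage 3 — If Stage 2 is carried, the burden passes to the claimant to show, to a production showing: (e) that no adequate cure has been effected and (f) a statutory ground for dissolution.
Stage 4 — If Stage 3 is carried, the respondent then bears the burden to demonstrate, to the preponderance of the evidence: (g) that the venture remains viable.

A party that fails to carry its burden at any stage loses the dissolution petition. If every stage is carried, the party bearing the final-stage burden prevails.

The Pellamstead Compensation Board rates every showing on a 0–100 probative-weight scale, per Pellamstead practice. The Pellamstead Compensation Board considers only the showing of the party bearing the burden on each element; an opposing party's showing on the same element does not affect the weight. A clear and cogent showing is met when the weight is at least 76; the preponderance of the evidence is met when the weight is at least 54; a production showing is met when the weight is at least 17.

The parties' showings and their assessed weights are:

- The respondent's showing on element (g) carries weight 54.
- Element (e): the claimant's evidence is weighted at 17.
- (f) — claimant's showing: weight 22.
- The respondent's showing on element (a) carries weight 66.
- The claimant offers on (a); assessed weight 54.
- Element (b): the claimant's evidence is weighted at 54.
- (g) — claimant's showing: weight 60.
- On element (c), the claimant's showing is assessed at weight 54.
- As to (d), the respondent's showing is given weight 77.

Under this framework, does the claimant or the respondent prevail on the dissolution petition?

respondent

At Stage 1 the claimant must meet the preponderance of the evidence (weight is at least 54): on (a) the weight is 54 (the respondent's 66 is given no effect), ≥ 54, so (a) meets the standard; on (b) the weight is 54, which does reach 54, so (b) meets the standard; on (c) the weight is 54, which does reach 54, so (c) meets the standard.
  All elements met. The burden passes to the respondent.
At Stage 2 the respondent must meet a clear and cogent showing (weight is at least 76): on (d) the weight is 77, ≥ 76, so (d) meets the standard.
  The respondent carries Stage 2; the claimant now bears the burden.
At Stage 3 the claimant must meet a production showing (weight is at least 17): on (e) the weight is 17, ≥ 17, so (e) meets the standard; on (f) the weight is 22, which does reach 17, so (f) meets the standard.
  Stage 3 is satisfied; the onus moves to the respondent.
At Stage 4 the respondent must meet the preponderance of the evidence (weight is at least 54): on (g) the weight is 54 (the claimant's 60 is given no effect), which does reach 54, so (g) meets the standard.
  The respondent carries the last stage.
All stages carried — the respondent prevails.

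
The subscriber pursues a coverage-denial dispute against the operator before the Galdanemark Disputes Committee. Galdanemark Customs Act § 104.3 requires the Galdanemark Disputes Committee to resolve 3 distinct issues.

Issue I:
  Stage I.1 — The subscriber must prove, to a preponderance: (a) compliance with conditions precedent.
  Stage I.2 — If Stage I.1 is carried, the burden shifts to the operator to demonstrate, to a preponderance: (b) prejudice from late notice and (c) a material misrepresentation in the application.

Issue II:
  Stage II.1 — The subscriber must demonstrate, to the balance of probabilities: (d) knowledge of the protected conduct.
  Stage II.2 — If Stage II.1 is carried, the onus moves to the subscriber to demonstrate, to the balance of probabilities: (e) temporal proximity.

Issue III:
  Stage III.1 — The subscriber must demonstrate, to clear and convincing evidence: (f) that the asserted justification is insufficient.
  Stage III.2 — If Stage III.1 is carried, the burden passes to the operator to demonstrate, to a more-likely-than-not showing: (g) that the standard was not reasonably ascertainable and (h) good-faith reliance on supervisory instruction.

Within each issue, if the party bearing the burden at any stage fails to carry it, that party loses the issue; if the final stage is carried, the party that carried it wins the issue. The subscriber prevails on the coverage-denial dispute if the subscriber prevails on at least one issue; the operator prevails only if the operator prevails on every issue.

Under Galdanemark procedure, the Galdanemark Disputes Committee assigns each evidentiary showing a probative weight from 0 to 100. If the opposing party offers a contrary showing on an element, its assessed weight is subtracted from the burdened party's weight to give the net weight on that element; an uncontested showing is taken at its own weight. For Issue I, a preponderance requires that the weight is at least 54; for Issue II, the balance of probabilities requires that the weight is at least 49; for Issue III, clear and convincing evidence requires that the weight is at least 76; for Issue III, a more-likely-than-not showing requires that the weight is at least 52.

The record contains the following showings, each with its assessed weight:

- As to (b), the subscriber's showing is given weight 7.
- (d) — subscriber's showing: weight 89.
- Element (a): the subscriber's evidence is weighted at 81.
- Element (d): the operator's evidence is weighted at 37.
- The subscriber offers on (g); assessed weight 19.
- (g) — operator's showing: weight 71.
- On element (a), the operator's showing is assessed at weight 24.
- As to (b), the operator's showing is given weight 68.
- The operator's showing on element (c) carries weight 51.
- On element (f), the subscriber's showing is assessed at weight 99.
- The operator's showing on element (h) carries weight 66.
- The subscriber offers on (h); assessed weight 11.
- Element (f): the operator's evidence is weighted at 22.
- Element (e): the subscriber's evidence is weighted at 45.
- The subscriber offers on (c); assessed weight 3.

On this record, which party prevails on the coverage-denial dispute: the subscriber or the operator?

subscriber

— Issue I —
Stage I.1 (subscriber, a preponderance, weight is at least 54): (a) net 81−24=57 ≥ 54 — meets.
  The subscriber carries Stage I.1; the operator now bears the burden.
Stage I.2 (operator, a preponderance, weight is at least 54): (b) net 68−7=61 ≥ 54 — meets; (c) net 51−3=48 < 54 — fails.
  The operator does not carry Stage I.2.
So the subscriber prevails on this issue.
— Issue II —
At Stage II.1 the subscriber must meet the balance of probabilities (weight is at least 49): on (d) the weight is 89 less the opposing 37 gives net 52, ≥ 49, so (d) meets the standard.
  All elements met. The subscriber retains the burden for Stage II.2.
At Stage II.2 the subscriber must meet the balance of probabilities (weight is at least 49): on (e) the weight is 45, which does not reach 49, so (e) does not meet the standard.
  Stage II.2 not carried; the subscriber fails its burden.
The operator prevails on this issue.
— Issue III —
At Stage III.1 the subscriber must meet clear and convincing evidence (weight is at least 76): on (f) the weight is 99 less the opposing 22 gives net 77, ≥ 76, so (f) meets the standard.
  All elements met. The burden passes to the operator.
At Stage III.2 the operator must meet a more-likely-than-not showing (weight is at least 52): on (g) the weight is 71 less the opposing 19 gives net 52, which does reach 52, so (g) meets the standard; on (h) the weight is 66 less the opposing 11 gives net 55, ≥ 52, so (h) meets the standard.
  All elements met at the final stage.
All stages carried — the operator prevails on this issue.
Per-issue: Issue I → subscriber; Issue II → operator; Issue III → operator. The subscriber must prevail on at least one issue; overall, the subscriber prevails.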